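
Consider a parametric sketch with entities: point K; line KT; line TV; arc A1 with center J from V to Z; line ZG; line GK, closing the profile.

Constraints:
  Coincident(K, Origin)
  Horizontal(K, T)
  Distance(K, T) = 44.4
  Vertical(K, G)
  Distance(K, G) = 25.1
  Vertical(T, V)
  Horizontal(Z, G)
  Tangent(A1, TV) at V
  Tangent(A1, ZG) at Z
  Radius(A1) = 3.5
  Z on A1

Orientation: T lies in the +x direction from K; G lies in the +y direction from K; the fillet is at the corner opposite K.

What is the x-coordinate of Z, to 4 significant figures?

40.90

K is at the origin; KT is horizontal with |KT| = 44.4 and T on the +x side, so T = (44.40, 0.000). KG is vertical with |KG| = 25.1 and G on the +y side, so G = (0.000, 25.10). The virtual corner opposite K is at (44.40, 25.10). The tangent condition forces JV to be normal to TV and since A1 is tangent to ZG there, JZ ⟂ ZG, with radius 3.5, so the center J sits 3.5 in from both sides at J = (40.90, 21.60). That places the tangent points at V = (44.40, 21.60) on TV and Z = (40.90, 25.10) on ZG. So Z.x = 40.90.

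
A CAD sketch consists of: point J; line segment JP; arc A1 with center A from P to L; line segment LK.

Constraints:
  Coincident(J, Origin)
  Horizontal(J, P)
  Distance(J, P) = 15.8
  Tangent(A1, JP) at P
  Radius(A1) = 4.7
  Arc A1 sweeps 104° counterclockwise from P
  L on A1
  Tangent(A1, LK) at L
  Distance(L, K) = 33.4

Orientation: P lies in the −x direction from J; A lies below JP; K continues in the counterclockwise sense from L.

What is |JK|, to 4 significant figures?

40.17

J is at the origin; JP is horizontal with |JP| = 15.8 and P on the −x side, so P = (-15.80, 0.000). The tangent condition forces AP to be normal to JP, so A = P + (0, -4.7) = (-15.80, -4.700). On A1, P sits at bearing 90° from A; a 104° counterclockwise sweep puts L at bearing 194°, so L = A + 4.7·(cos 194°, sin 194°) = (-20.36, -5.837). A1 meets LK tangentially, so AL is at right angles to LK, so LK runs along (−sin 194°, cos 194°); with |LK| = 33.4, K = (-12.28, -38.24). Then |JK| = |K − J| = 40.17.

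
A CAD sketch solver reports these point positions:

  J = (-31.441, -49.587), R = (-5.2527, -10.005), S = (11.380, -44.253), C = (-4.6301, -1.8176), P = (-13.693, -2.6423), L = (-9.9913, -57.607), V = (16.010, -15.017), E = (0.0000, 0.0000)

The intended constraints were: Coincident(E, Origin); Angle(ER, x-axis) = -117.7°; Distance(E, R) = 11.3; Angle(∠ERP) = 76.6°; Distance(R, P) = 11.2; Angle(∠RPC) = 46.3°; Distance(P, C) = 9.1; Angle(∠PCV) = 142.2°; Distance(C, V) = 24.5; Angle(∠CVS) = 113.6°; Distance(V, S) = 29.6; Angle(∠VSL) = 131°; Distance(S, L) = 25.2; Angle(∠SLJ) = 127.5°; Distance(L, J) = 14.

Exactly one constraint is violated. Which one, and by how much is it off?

Distance(L, J) = 14 — off by 8.90.

E = (0.00, 0.00) ✓; ER at -117.7° ✓; |ER| = 11.30 ✓; ∠ERP = 76.60° ✓; |RP| = 11.20 ✓; ∠RPC = 46.30° ✓; |PC| = 9.100 ✓; ∠PCV = 142.2° ✓; |CV| = 24.50 ✓; ∠CVS = 113.6° ✓; |VS| = 29.60 ✓; ∠VSL = 131.0° ✓; |SL| = 25.20 ✓; ∠SLJ = 127.5° ✓; |LJ| = 22.90 ✗.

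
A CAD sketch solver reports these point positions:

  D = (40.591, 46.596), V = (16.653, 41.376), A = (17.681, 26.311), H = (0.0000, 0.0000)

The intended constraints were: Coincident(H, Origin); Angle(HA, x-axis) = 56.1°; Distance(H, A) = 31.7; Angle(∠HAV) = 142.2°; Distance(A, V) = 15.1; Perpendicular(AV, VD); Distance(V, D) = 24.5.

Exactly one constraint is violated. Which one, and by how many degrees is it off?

Perpendicular(AV, VD) — off by 8.40°.

H = (0.00, 0.00) ✓; HA at 56.10° ✓; |HA| = 31.70 ✓; ∠HAV = 142.2° ✓; |AV| = 15.10 ✓; ∠(AV, VD) = 81.60° ✗; |VD| = 24.50 ✓.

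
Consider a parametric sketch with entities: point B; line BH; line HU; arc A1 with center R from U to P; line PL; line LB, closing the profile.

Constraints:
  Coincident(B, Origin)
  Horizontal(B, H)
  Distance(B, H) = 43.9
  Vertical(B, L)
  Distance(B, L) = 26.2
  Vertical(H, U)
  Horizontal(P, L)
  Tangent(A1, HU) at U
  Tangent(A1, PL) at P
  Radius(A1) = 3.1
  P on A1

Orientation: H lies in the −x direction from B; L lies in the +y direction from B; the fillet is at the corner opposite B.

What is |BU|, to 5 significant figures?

49.607

The virtual corner opposite B is at (-43.900, 26.200). A1 meets HU tangentially, so RU is at right angles to HU and A1 meets PL tangentially, so RP is at right angles to PL, with radius 3.1, so the center R sits 3.1 in from both sides at R = (-40.800, 23.100). That places the tangent points at U = (-43.900, 23.100) on HU and P = (-40.800, 26.200) on PL. Then |BU| = |U − B| = 49.607.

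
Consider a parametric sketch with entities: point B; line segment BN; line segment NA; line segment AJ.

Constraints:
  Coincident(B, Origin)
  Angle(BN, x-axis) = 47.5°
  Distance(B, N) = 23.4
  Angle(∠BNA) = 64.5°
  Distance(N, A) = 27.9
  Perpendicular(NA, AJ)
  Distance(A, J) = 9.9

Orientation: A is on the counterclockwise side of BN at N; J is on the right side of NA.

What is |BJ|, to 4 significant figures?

35.78

B is at the origin; BN runs at 47.5° with length 23.4, so N = 23.4·(cos 47.5°, sin 47.5°) = (15.81, 17.25). ∠BNA = 64.5°, so NA runs at 47.5° + (180° − 64.5°) = 163.0° from the x-axis; with |NA| = 27.9, A = N + 27.9·(cos 163.0°, sin 163.0°) = (-10.87, 25.41). The perpendicularity gives AJ at right angles to NA; with |AJ| = 9.9 on the right of NA, J = A + 9.9·(0.2924, 0.9563) = (-7.978, 34.88). Then |BJ| = |J − B| = 35.78.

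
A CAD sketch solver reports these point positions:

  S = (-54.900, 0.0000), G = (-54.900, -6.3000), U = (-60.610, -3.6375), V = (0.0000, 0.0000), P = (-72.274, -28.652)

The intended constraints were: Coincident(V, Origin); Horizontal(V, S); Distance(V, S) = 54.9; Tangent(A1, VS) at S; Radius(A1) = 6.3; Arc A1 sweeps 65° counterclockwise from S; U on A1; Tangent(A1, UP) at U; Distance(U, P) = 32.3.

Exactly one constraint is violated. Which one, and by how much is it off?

Distance(U, P) = 32.3 — off by 4.70.

V = (0.00, 0.00) ✓; V.y = 0.00, S.y = 0.00 ✓; |VS| = 54.90 ✓; ∠(GS, SV) = 90.00° ✓; |GS| = 6.300 ✓; bearing(G→U) − bearing(G→S) = 65.00° ✓; |GU| = 6.300 ✓; ∠(GU, UP) = 90.00° ✓; |UP| = 27.60 ✗.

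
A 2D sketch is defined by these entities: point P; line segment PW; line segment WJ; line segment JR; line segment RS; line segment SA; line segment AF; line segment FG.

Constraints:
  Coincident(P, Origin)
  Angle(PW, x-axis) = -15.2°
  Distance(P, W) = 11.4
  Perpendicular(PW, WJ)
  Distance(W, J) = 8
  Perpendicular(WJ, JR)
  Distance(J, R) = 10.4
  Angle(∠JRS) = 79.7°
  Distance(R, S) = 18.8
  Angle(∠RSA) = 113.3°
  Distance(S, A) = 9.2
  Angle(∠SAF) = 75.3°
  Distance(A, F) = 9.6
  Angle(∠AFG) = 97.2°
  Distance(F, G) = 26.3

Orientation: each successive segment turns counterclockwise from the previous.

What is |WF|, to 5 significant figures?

3.3939

P is at the origin; PW runs at -15.2° with length 11.4, so W = (11.001, -2.9890). The perpendicularity gives WJ at right angles to PW, so WJ runs at 74.800°; with |WJ| = 8.0, J = (13.099, 4.7312). WJ ⟂ JR, so JR runs at 164.80°; with |JR| = 10.4, R = (3.0625, 7.4579). ∠JRS = 79.7° gives RS at -94.900° from the x-axis; with |RS| = 18.8, S = (1.4567, -11.273). ∠RSA = 113.3° gives SA at -28.200° from the x-axis; with |SA| = 9.2, A = (9.5647, -15.621). ∠SAF = 75.3° gives AF at 76.500° from the x-axis; with |AF| = 9.6, F = (11.806, -6.2861). Then |WF| = |F − W| = 3.3939.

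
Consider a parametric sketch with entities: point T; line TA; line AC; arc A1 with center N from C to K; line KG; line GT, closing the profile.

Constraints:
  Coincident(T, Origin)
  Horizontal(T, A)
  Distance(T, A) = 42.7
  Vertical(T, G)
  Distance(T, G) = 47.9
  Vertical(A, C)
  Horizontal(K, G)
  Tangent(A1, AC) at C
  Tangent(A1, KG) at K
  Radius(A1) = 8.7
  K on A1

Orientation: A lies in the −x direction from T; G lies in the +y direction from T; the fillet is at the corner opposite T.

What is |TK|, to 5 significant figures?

58.740

The virtual corner opposite T is at (-42.700, 47.900). The tangent condition forces NC to be normal to AC and since A1 is tangent to KG there, NK ⟂ KG, with radius 8.7, so the center N sits 8.7 in from both sides at N = (-34.000, 39.200). That places the tangent points at C = (-42.700, 39.200) on AC and K = (-34.000, 47.900) on KG. Then |TK| = |K − T| = 58.740.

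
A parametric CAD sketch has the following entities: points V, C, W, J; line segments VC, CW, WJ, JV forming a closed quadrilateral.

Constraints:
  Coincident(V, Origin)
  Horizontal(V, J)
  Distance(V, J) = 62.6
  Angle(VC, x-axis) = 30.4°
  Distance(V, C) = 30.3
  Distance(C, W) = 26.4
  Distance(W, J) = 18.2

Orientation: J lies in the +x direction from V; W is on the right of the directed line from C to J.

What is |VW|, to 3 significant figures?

44.9

Checks: |CW| = 26.40 ✓; |WJ| = 18.20 ✓.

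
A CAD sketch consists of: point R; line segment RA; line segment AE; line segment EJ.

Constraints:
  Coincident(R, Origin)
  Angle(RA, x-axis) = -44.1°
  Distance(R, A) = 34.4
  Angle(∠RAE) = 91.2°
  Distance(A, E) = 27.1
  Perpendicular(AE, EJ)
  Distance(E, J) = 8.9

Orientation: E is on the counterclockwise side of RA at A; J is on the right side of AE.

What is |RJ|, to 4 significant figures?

51.46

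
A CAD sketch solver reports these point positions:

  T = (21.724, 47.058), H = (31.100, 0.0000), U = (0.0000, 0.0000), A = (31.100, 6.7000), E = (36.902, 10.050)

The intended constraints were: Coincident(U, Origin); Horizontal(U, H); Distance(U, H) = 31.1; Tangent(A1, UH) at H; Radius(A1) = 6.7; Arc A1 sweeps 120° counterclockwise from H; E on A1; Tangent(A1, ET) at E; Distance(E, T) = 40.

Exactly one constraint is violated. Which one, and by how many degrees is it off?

Tangent(A1, ET) at E — off by 7.70°.

U = (0.00, 0.00) ✓; U.y = 0.00, H.y = 0.00 ✓; |UH| = 31.10 ✓; ∠(AH, HU) = 90.00° ✓; |AH| = 6.700 ✓; bearing(A→E) − bearing(A→H) = 120.0° ✓; |AE| = 6.700 ✓; ∠(AE, ET) = 97.70° ✗; |ET| = 40.00 ✓.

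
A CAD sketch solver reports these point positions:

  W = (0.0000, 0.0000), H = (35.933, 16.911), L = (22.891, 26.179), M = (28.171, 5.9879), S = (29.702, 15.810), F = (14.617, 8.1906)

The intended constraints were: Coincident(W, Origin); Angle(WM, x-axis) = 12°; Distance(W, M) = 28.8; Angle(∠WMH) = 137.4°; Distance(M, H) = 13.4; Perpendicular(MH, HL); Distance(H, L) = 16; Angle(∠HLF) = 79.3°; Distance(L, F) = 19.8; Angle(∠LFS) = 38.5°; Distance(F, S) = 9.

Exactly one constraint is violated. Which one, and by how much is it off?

Distance(F, S) = 9 — off by 7.90.

W = (0.00, 0.00) ✓; WM at 12.00° ✓; |WM| = 28.80 ✓; ∠WMH = 137.4° ✓; |MH| = 13.40 ✓; ∠(MH, HL) = 90.00° ✓; |HL| = 16.00 ✓; ∠HLF = 79.30° ✓; |LF| = 19.80 ✓; ∠LFS = 38.50° ✓; |FS| = 16.90 ✗.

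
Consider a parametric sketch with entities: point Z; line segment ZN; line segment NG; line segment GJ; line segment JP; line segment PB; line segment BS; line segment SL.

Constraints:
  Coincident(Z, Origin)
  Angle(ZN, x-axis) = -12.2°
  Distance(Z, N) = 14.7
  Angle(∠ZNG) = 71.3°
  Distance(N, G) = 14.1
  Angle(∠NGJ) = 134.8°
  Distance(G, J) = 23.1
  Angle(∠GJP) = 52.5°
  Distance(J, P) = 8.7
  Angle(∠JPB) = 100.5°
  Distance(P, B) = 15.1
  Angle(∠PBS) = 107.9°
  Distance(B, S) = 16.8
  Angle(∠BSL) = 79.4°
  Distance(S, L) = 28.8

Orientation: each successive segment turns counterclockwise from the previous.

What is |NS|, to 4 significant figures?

31.49

Z is at the origin; ZN runs at -12.2° with length 14.7, so N = (14.37, -3.106). ∠ZNG = 71.3° gives NG at 96.50° from the x-axis; with |NG| = 14.1, G = (12.77, 10.90). ∠NGJ = 134.8° gives GJ at 141.7° from the x-axis; with |GJ| = 23.1, J = (-5.356, 25.22). ∠GJP = 52.5° gives JP at -90.80° from the x-axis; with |JP| = 8.7, P = (-5.478, 16.52). ∠JPB = 100.5° gives PB at -11.30° from the x-axis; with |PB| = 15.1, B = (9.329, 13.56). ∠PBS = 107.9° gives BS at 60.80° from the x-axis; with |BS| = 16.8, S = (17.53, 28.23). Then |NS| = |S − N| = 31.49.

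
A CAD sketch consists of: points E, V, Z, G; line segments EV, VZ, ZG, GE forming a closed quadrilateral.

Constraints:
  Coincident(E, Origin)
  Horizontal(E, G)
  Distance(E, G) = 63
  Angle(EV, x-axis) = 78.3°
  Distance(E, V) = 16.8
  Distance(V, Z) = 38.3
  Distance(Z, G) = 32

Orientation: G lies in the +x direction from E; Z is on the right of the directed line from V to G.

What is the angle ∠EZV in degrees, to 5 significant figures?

25.964°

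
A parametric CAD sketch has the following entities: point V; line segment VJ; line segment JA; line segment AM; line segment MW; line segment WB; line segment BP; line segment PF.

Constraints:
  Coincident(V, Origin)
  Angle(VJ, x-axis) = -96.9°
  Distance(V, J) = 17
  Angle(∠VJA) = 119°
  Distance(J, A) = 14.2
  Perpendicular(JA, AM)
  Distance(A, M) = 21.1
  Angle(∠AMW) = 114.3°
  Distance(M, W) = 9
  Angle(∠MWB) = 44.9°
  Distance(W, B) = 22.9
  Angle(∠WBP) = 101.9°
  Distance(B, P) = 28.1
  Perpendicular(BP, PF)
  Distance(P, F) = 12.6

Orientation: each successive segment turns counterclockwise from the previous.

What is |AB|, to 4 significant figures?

3.397

V is at the origin; VJ runs at -96.9° with length 17.0, so J = (-2.042, -16.88). ∠VJA = 119.0° gives JA at -35.90° from the x-axis; with |JA| = 14.2, A = (9.460, -25.20). JA ⟂ AM, so AM runs at 54.10°; with |AM| = 21.1, M = (21.83, -8.111). ∠AMW = 114.3° gives MW at 119.8° from the x-axis; with |MW| = 9.0, W = (17.36, -0.3016). ∠MWB = 44.9° gives WB at -105.1° from the x-axis; with |WB| = 22.9, B = (11.39, -22.41). Then |AB| = |B − A| = 3.397.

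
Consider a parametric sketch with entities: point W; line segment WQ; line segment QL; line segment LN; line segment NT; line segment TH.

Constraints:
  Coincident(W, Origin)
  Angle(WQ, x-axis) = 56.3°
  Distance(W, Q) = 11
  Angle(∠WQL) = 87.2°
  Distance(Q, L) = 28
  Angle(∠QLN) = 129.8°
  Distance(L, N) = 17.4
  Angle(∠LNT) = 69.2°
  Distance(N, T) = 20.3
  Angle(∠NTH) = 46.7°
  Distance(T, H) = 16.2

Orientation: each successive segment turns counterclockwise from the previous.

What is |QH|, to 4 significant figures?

27.12

∠LNT = 69.2° gives NT at -49.90° from the x-axis; with |NT| = 20.3, T = (-21.27, 2.252). ∠NTH = 46.7° gives TH at 83.40° from the x-axis; with |TH| = 16.2, H = (-19.41, 18.34). Then |QH| = |H − Q| = 27.12.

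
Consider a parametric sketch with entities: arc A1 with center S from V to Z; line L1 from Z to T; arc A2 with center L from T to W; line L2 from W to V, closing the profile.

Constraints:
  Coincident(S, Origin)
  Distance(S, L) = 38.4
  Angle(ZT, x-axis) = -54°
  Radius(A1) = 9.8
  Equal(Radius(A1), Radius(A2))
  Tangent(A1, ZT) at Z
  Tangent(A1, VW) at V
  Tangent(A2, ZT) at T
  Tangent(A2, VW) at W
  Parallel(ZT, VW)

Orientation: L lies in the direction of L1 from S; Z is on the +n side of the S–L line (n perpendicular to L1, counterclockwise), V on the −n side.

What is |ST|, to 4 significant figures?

39.63

The slot axis is L1's direction at -54.0°, so u = (cos -54.0°, sin -54.0°) = (0.5878, -0.8090) and n = (−sin -54.0°, cos -54.0°) = (0.8090, 0.5878). S is at the origin and L lies 38.4 along u from S, so L = 38.4·u = (22.57, -31.07). Tangency of A1 to both parallel lines with radius 9.8 puts Z and V at S ± 9.8·n: Z = (7.928, 5.760), V = (-7.928, -5.760). Equal radii place T and W the same way about L: T = L + 9.8·n = (30.50, -25.31), W = L − 9.8·n = (14.64, -36.83). Then |ST| = |T − S| = 39.63.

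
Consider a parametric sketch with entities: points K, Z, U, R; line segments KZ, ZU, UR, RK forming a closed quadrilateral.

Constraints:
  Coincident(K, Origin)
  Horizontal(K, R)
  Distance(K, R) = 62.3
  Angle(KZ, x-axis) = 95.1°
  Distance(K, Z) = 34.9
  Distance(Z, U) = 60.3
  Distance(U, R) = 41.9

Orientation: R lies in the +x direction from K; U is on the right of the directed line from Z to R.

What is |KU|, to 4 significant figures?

31.06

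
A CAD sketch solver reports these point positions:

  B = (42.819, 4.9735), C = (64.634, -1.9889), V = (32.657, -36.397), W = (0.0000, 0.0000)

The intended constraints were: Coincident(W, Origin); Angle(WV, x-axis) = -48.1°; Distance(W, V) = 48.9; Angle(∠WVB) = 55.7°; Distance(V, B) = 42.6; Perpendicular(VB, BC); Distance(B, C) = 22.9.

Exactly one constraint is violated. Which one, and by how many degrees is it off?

Perpendicular(VB, BC) — off by 3.90°.

W = (0.00, 0.00) ✓; WV at -48.10° ✓; |WV| = 48.90 ✓; ∠WVB = 55.70° ✓; |VB| = 42.60 ✓; ∠(VB, BC) = 93.90° ✗; |BC| = 22.90 ✓.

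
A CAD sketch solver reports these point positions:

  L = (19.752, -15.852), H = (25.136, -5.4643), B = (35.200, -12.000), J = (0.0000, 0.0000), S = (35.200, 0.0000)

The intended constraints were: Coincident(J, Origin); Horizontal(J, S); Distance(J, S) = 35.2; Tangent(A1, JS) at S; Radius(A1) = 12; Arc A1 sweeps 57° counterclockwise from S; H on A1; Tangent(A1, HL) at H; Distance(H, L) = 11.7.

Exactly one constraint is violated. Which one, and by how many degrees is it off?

Tangent(A1, HL) at H — off by 5.60°.

J = (0.00, 0.00) ✓; J.y = 0.00, S.y = 0.00 ✓; |JS| = 35.20 ✓; ∠(BS, SJ) = 90.00° ✓; |BS| = 12.00 ✓; bearing(B→H) − bearing(B→S) = 57.00° ✓; |BH| = 12.00 ✓; ∠(BH, HL) = 84.40° ✗; |HL| = 11.70 ✓.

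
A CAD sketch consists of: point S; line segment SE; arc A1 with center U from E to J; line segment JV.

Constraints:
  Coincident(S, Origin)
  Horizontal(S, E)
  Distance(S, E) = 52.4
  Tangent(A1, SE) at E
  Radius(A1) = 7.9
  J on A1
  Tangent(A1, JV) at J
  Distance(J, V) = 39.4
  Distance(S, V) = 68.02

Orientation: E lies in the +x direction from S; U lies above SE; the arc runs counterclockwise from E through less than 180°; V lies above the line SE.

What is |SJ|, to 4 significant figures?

60.81

S is at the origin; SE is horizontal with |SE| = 52.4 and E on the +x side, so E = (52.40, 0.000). The tangent condition forces UE to be normal to SE, so U = E + (0, 7.9) = (52.40, 7.900). Since UJ ⟂ JV (tangency), |UV| = √(7.9² + 39.4²) = 40.18 regardless of where J sits on A1. So V lies on both circle(S, 68.02) and circle(U, 40.18); the above-SE intersection is V = (48.32, 47.88). J is the foot of the tangent from V: J = (59.95, 10.23).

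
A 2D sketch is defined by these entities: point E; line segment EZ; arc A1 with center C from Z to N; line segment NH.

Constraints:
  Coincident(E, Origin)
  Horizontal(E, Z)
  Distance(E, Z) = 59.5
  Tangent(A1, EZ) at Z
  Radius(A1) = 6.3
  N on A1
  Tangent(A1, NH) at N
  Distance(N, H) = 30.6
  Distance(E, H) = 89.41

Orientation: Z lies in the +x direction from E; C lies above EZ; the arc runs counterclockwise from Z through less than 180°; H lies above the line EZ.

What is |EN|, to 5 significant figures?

63.635

E is at the origin; EZ is horizontal with |EZ| = 59.5 and Z on the +x side, so Z = (59.500, 0.0000). Tangency of A1 to EZ means the radius CZ is perpendicular to EZ, so C = Z + (0, 6.3) = (59.500, 6.3000). Since CN ⟂ NH (tangency), |CH| = √(6.3² + 30.6²) = 31.242 regardless of where N sits on A1. So H lies on both circle(E, 89.41) and circle(C, 31.242); the above-EZ intersection is H = (86.780, 21.527). N is the foot of the tangent from H: N = (63.617, 1.5311).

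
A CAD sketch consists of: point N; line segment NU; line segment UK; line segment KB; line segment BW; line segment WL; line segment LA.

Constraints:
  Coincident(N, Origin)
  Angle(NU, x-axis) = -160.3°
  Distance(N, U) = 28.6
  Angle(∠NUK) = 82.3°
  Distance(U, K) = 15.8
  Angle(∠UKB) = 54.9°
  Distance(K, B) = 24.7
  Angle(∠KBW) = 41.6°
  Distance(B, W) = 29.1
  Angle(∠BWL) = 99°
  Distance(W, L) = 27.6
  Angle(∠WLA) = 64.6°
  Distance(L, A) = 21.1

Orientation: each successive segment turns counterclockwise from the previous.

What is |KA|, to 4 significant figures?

7.217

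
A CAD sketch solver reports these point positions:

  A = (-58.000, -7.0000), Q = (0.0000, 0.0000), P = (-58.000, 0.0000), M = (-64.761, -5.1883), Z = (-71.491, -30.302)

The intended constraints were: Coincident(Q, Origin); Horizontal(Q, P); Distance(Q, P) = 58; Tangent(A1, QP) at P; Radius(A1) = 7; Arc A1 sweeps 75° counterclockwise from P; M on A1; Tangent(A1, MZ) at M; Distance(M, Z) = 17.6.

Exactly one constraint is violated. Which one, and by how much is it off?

Distance(M, Z) = 17.6 — off by 8.40.

Q = (0.00, 0.00) ✓; Q.y = 0.00, P.y = 0.00 ✓; |QP| = 58.00 ✓; ∠(AP, PQ) = 90.00° ✓; |AP| = 7.000 ✓; bearing(A→M) − bearing(A→P) = 75.00° ✓; |AM| = 7.000 ✓; ∠(AM, MZ) = 90.00° ✓; |MZ| = 26.00 ✗.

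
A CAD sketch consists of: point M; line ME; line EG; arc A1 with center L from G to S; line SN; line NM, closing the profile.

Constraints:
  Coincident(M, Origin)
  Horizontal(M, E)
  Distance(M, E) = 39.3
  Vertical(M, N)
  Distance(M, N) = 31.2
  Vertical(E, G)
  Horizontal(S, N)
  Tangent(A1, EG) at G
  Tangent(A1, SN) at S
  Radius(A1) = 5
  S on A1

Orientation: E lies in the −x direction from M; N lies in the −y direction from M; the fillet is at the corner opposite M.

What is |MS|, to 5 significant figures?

46.367

The virtual corner opposite M is at (-39.300, -31.200). The tangent condition forces LG to be normal to EG and since A1 is tangent to SN there, LS ⟂ SN, with radius 5.0, so the center L sits 5.0 in from both sides at L = (-34.300, -26.200). That places the tangent points at G = (-39.300, -26.200) on EG and S = (-34.300, -31.200) on SN. Then |MS| = |S − M| = 46.367.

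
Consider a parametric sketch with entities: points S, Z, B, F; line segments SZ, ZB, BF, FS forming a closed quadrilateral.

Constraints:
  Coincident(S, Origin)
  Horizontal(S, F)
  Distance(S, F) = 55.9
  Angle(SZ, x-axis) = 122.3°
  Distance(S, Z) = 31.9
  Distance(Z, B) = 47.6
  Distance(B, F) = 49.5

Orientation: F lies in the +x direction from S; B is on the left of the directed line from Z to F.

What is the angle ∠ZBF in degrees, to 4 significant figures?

106.4°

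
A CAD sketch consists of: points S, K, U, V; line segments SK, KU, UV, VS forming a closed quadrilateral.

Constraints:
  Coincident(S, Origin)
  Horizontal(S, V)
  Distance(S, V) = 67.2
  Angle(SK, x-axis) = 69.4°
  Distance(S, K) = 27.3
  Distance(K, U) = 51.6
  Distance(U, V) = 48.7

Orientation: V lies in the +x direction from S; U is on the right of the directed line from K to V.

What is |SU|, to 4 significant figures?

34.29

Checks: |KU| = 51.60 ✓; |UV| = 48.70 ✓.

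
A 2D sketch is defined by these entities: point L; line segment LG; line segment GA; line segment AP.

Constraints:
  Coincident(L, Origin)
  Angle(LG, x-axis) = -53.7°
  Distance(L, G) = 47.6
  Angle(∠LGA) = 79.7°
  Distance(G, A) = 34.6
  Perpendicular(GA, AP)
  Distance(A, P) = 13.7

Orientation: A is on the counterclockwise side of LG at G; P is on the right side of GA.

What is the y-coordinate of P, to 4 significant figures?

-22.64

L is at the origin; LG runs at -53.7° with length 47.6, so G = 47.6·(cos -53.7°, sin -53.7°) = (28.18, -38.36). ∠LGA = 79.7°, so GA runs at -53.7° + (180° − 79.7°) = 46.60° from the x-axis; with |GA| = 34.6, A = G + 34.6·(cos 46.60°, sin 46.60°) = (51.95, -13.22). GA is perpendicular to AP; with |AP| = 13.7 on the right of GA, P = A + 13.7·(0.7266, -0.6871) = (61.91, -22.64). So P.y = -22.64.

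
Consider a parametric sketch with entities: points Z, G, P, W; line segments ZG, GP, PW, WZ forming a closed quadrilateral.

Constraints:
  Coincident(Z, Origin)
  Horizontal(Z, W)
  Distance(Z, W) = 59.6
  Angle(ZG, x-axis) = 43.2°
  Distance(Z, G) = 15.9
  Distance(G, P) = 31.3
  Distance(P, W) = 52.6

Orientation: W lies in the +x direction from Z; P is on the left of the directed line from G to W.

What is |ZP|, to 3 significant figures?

46.4

Checks: |GP| = 31.30 ✓; |PW| = 52.60 ✓.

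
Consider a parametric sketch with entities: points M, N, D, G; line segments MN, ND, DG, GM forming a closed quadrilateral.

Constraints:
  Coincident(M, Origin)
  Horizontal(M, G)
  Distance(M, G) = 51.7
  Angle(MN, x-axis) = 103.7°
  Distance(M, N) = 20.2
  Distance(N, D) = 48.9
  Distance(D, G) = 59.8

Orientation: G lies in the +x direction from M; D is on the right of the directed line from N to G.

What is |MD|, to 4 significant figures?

29.10

Checks: |MG| = 51.70 ✓; |MN| = 20.20 ✓; |ND| = 48.90 ✓; |DG| = 59.80 ✓.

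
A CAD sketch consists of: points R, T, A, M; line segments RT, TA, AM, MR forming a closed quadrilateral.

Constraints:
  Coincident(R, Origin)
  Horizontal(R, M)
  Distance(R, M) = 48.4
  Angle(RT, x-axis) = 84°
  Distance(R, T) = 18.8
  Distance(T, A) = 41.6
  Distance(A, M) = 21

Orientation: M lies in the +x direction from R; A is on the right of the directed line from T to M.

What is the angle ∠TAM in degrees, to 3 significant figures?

101°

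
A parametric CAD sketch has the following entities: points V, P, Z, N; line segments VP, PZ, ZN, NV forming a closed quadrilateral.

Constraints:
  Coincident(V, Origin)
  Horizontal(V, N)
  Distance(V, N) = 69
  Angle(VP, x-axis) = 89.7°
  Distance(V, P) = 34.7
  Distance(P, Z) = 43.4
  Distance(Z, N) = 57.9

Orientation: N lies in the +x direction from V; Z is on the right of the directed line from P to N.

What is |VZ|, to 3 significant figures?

13.6

Checks: |PZ| = 43.40 ✓; |ZN| = 57.90 ✓.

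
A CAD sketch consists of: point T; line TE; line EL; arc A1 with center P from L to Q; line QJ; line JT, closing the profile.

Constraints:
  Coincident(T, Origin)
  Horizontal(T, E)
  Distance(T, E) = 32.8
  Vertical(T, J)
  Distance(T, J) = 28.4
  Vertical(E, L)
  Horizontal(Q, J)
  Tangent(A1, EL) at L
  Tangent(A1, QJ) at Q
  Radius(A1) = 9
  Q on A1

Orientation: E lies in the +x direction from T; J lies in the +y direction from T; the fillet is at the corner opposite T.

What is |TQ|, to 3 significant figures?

37.1

The virtual corner opposite T is at (32.8, 28.4). The tangent condition forces PL to be normal to EL and tangency of A1 to QJ means the radius PQ is perpendicular to QJ, with radius 9.0, so the center P sits 9.0 in from both sides at P = (23.8, 19.4). That places the tangent points at L = (32.8, 19.4) on EL and Q = (23.8, 28.4) on QJ. Then |TQ| = |Q − T| = 37.1.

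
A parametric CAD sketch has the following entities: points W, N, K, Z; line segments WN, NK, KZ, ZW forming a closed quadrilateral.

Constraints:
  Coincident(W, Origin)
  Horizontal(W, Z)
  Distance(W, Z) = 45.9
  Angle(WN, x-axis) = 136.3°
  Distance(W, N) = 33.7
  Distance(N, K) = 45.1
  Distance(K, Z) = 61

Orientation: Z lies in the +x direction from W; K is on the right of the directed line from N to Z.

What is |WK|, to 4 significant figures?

23.19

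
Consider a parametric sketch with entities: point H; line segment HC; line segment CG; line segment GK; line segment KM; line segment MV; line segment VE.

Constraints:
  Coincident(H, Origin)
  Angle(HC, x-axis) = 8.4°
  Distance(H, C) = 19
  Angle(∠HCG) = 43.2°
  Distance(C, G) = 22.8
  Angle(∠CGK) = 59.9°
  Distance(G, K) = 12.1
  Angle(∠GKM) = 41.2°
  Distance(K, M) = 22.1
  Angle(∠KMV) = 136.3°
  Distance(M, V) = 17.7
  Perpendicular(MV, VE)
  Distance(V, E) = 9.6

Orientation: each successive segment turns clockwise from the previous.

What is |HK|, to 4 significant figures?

3.840

H is at the origin; HC runs at 8.4° with length 19.0, so C = (18.80, 2.776). ∠HCG = 43.2° gives CG at -128.4° from the x-axis; with |CG| = 22.8, G = (4.634, -15.09). ∠CGK = 59.9° gives GK at 111.5° from the x-axis; with |GK| = 12.1, K = (0.1993, -3.835). Then |HK| = |K − H| = 3.840.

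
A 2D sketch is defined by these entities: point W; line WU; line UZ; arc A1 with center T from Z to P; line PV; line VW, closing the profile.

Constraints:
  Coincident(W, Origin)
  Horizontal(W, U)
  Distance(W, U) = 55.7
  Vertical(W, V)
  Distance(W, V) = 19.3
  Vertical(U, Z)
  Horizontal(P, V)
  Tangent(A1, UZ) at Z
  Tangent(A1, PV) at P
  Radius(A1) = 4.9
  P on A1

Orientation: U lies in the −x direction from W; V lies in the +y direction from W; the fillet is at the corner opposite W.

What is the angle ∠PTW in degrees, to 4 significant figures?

105.8°

The virtual corner opposite W is at (-55.70, 19.30). The tangent condition forces TZ to be normal to UZ and the tangent condition forces TP to be normal to PV, with radius 4.9, so the center T sits 4.9 in from both sides at T = (-50.80, 14.40). That places the tangent points at Z = (-55.70, 14.40) on UZ and P = (-50.80, 19.30) on PV. Then cos ∠PTW = TP·TW / (|TP||TW|), giving 105.8°.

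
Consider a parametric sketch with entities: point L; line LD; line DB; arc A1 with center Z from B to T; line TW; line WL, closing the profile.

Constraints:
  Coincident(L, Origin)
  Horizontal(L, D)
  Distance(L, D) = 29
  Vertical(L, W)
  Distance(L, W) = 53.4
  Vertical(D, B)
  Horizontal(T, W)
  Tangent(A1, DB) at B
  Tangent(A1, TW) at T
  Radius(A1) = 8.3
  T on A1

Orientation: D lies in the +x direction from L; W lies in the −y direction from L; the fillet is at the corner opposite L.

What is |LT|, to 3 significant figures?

57.3

L is at the origin; LD is horizontal with |LD| = 29.0 and D on the +x side, so D = (29.0, 0.00). LW is vertical with |LW| = 53.4 and W on the −y side, so W = (0.00, -53.4). The virtual corner opposite L is at (29.0, -53.4). Tangency of A1 to DB means the radius ZB is perpendicular to DB and since A1 is tangent to TW there, ZT ⟂ TW, with radius 8.3, so the center Z sits 8.3 in from both sides at Z = (20.7, -45.1). That places the tangent points at B = (29.0, -45.1) on DB and T = (20.7, -53.4) on TW. Then |LT| = |T − L| = 57.3.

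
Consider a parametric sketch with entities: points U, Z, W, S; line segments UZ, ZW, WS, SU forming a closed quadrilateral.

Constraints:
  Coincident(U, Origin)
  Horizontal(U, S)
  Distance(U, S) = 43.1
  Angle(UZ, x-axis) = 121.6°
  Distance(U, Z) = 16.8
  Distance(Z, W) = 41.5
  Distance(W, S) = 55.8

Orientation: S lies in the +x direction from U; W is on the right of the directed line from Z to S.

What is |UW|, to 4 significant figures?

27.67

U is at the origin; U and S share the same y with |US| = 43.1 and S in +x, so S = (43.1, 0). UZ runs at 121.6° with |UZ| = 16.8, so Z = (-8.803, 14.31). W is determined by |ZW| = 41.5 and |WS| = 55.8 together: it lies at the intersection of circle(Z, 41.5) and circle(S, 55.8). With |ZS| = 53.84, the foot of the radical line on ZS is 14.00 from Z and the perpendicular offset is √(41.5² − 14.00²) = 39.07. Taking the right-of-ZS solution: W = (-5.692, -27.07).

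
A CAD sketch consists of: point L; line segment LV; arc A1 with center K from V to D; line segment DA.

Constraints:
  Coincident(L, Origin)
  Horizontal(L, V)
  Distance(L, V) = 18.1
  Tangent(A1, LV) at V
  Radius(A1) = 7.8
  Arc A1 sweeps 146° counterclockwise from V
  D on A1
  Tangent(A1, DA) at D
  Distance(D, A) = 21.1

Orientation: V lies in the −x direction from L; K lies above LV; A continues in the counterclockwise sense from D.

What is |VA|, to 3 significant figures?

29.2

L is at the origin; LV is horizontal with |LV| = 18.1 and V on the −x side, so V = (-18.1, 0.00). Since A1 is tangent to LV there, KV ⟂ LV, so K = V + (0, 7.8) = (-18.1, 7.80). On A1, V sits at bearing -90° from K; a 146° counterclockwise sweep puts D at bearing 56°, so D = K + 7.8·(cos 56°, sin 56°) = (-13.7, 14.3). A1 meets DA tangentially, so KD is at right angles to DA, so DA runs along (−sin 56°, cos 56°); with |DA| = 21.1, A = (-31.2, 26.1). Then |VA| = |A − V| = 29.2.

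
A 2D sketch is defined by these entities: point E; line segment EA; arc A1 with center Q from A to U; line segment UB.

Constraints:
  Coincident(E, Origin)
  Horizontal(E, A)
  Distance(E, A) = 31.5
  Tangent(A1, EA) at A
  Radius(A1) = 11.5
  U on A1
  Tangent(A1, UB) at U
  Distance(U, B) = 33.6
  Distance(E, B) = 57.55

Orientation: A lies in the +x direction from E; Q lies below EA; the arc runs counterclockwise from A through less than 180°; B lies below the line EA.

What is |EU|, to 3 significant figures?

26.1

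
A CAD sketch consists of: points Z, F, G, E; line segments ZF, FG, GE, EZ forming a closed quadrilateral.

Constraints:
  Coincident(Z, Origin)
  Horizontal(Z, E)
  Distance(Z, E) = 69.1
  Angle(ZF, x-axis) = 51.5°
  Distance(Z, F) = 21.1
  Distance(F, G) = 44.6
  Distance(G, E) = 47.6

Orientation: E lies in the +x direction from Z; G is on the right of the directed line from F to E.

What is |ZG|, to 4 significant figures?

38.28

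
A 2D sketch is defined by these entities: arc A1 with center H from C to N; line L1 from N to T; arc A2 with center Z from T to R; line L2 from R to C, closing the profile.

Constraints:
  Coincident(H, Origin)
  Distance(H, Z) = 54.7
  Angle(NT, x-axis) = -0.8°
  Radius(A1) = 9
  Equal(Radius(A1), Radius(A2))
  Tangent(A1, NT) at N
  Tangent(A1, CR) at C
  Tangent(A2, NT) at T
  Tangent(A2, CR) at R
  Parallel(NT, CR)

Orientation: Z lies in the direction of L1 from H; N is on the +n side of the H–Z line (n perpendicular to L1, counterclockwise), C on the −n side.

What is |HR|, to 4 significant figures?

55.44

The slot axis is L1's direction at -0.8°, so u = (cos -0.8°, sin -0.8°) = (0.9999, -0.01396) and n = (−sin -0.8°, cos -0.8°) = (0.01396, 0.9999). H is at the origin and Z lies 54.7 along u from H, so Z = 54.7·u = (54.69, -0.7637). Tangency of A1 to both parallel lines with radius 9.0 puts N and C at H ± 9.0·n: N = (0.1257, 8.999), C = (-0.1257, -8.999). Equal radii place T and R the same way about Z: T = Z + 9.0·n = (54.82, 8.235), R = Z − 9.0·n = (54.57, -9.763). Then |HR| = |R − H| = 55.44.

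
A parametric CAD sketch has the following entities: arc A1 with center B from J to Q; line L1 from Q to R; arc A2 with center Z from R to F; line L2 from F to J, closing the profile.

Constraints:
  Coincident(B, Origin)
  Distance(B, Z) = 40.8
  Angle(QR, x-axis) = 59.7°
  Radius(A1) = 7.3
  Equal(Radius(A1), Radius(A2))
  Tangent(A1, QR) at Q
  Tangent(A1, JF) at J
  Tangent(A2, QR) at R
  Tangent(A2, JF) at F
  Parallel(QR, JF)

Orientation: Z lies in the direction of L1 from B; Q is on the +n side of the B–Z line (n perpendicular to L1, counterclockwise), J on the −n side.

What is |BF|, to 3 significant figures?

41.4

Tangency of A1 to both parallel lines with radius 7.3 puts Q and J at B ± 7.3·n: Q = (-6.30, 3.68), J = (6.30, -3.68). Equal radii place R and F the same way about Z: R = Z + 7.3·n = (14.3, 38.9), F = Z − 7.3·n = (26.9, 31.5). Then |BF| = |F − B| = 41.4.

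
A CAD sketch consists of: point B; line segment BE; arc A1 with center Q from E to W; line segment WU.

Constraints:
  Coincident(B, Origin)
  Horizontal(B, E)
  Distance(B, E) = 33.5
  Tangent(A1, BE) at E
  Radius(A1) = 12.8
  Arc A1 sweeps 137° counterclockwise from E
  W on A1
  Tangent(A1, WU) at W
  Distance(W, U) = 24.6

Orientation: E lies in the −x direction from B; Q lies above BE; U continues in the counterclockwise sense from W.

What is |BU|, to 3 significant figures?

57.8

On A1, E sits at bearing -90° from Q; a 137° counterclockwise sweep puts W at bearing 47°, so W = Q + 12.8·(cos 47°, sin 47°) = (-24.8, 22.2). The tangent condition forces QW to be normal to WU, so WU runs along (−sin 47°, cos 47°); with |WU| = 24.6, U = (-42.8, 38.9). Then |BU| = |U − B| = 57.8.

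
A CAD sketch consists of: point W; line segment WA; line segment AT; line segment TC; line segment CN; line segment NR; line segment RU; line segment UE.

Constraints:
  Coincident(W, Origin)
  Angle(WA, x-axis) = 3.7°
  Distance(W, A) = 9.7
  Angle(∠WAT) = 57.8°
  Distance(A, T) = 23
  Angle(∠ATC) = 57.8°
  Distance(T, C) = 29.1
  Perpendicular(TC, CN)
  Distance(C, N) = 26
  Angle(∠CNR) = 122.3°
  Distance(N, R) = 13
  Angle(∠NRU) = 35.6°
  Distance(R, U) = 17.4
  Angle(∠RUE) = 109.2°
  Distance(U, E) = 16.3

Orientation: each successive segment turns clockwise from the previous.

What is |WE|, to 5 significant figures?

25.453

∠NRU = 35.6° gives RU at -172.80° from the x-axis; with |RU| = 17.4, U = (1.3105, 10.150). ∠RUE = 109.2° gives UE at 116.40° from the x-axis; with |UE| = 16.3, E = (-5.9370, 24.751). Then |WE| = |E − W| = 25.453.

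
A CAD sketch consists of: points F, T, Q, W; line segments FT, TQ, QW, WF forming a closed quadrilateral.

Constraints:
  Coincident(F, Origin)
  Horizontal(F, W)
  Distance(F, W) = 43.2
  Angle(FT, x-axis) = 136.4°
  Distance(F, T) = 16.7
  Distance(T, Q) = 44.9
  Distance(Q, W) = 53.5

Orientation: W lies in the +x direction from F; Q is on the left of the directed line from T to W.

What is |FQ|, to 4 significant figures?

49.07

Checks: |TQ| = 44.90 ✓; |QW| = 53.50 ✓.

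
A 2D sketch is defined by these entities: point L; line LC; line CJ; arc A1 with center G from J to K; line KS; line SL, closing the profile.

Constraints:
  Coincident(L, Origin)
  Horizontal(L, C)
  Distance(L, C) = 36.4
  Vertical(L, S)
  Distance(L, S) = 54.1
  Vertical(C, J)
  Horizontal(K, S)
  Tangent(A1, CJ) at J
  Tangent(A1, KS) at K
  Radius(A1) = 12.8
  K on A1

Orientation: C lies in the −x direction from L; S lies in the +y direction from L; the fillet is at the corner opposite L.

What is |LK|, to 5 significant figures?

59.023

L is at the origin; L and C share the same y with |LC| = 36.4 and C on the −x side, so C = (-36.400, 0.0000). LS is vertical with |LS| = 54.1 and S on the +y side, so S = (0.0000, 54.100). The virtual corner opposite L is at (-36.400, 54.100). Tangency of A1 to CJ means the radius GJ is perpendicular to CJ and tangency of A1 to KS means the radius GK is perpendicular to KS, with radius 12.8, so the center G sits 12.8 in from both sides at G = (-23.600, 41.300). That places the tangent points at J = (-36.400, 41.300) on CJ and K = (-23.600, 54.100) on KS. Then |LK| = |K − L| = 59.023.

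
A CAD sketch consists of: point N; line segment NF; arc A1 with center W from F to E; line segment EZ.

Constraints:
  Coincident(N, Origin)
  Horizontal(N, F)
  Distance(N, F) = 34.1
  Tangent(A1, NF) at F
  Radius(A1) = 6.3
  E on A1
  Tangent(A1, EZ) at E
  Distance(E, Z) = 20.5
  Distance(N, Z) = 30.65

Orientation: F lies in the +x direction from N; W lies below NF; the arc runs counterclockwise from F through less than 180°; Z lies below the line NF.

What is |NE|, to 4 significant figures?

28.54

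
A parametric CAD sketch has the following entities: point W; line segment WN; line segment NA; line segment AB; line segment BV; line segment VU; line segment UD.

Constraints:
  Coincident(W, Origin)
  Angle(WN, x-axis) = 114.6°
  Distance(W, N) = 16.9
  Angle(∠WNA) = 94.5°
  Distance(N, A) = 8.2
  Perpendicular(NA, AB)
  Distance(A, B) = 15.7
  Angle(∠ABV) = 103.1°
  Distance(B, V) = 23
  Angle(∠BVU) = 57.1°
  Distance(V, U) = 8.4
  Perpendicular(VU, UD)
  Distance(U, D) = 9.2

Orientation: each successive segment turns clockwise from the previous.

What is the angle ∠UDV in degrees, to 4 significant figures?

42.40°

W is at the origin; WN runs at 114.6° with length 16.9, so N = (-7.035, 15.37). ∠WNA = 94.5° gives NA at 29.10° from the x-axis; with |NA| = 8.2, A = (0.1298, 19.35). NA is perpendicular to AB, so AB runs at -60.90°; with |AB| = 15.7, B = (7.765, 5.636). ∠ABV = 103.1° gives BV at -137.8° from the x-axis; with |BV| = 23.0, V = (-9.273, -9.814). ∠BVU = 57.1° gives VU at 99.30° from the x-axis; with |VU| = 8.4, U = (-10.63, -1.524). The perpendicularity gives UD at right angles to VU, so UD runs at 9.300°; with |UD| = 9.2, D = (-1.552, -0.03741). Then cos ∠UDV = DU·DV / (|DU||DV|), giving 42.40°.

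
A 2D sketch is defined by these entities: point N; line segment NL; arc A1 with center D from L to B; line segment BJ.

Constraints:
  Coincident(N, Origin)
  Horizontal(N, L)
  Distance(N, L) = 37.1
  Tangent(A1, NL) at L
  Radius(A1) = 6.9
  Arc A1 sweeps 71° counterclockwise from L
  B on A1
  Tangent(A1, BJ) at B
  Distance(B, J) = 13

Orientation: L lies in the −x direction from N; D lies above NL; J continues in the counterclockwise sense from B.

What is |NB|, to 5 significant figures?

30.928

The tangent condition forces DL to be normal to NL, so D = L + (0, 6.9) = (-37.100, 6.9000). On A1, L sits at bearing -90° from D; a 71° counterclockwise sweep puts B at bearing -19°, so B = D + 6.9·(cos -19°, sin -19°) = (-30.576, 4.6536). Then |NB| = |B − N| = 30.928.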